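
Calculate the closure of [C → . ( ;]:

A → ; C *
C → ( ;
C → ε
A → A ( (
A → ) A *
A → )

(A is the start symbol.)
{ [C → . ( ;] }

To compute CLOSURE, for each item [A → α.Bβ] where B is a non-terminal, add [B → .γ] for all productions B → γ; repeat for the newly added items until nothing changes.

Start with: [C → . ( ;]
The dot precedes the terminal '(', so nothing is added.

CLOSURE = { [C → . ( ;] }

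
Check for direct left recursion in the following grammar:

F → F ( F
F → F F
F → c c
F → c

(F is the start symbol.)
Yes, F is left-recursive

Direct left recursion occurs when N → N α for some non-terminal N (the right-hand side begins with the left-hand side itself).

F → F ( F: LEFT RECURSIVE (starts with F)
F → F F: LEFT RECURSIVE (starts with F)
F → c c: starts with c
F → c: starts with c

The grammar has direct left recursion on: F.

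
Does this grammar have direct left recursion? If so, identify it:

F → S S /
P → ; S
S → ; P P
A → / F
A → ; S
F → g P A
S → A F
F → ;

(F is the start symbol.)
Direct left recursion occurs when N → N α for some non-terminal N (the right-hand side begins with the left-hand side itself).

F → S S /: starts with S
P → ; S: starts with ';'
S → ; P P: starts with ';'
A → / F: starts with '/'
A → ; S: starts with ';'
F → g P A: starts with g
S → A F: starts with A
F → ;: starts with ';'

No direct left recursion found.

Answer: No direct left recursion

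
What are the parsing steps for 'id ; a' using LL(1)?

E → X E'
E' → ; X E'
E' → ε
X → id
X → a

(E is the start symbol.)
Stack is shown with the top on the left.

Stack     Input     Action
--------------------------
E $       id ; a $  output E → X E'
X E' $    id ; a $  output X → id
id E' $   id ; a $  match 'id'
E' $      ; a $     output E' → ; X E'
; X E' $  ; a $     match ';'
X E' $    a $       output X → a
a E' $    a $       match 'a'
E' $      $         output E' → ε
$         $         accept

The string is accepted.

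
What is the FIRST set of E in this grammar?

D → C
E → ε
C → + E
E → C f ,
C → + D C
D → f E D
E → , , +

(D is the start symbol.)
FIRST sets of the other non-terminals involved (by the same procedure, iterated to a fixed point):
  FIRST(C) = { '+' }

From E → ε:
  - ε-production, so ε ∈ FIRST(E)
From E → C f ,:
  - C is a non-terminal: add FIRST(C) \ {ε} = { '+' }
    C is not nullable, so stop
From E → , , +:
  - ',' is a terminal: add ',' and stop

Collecting: FIRST(E) = { '+', ',', ε }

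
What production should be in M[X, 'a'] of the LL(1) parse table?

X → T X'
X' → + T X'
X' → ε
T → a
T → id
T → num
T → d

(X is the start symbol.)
X → T X'

To find M[X, 'a'], we find productions for X where 'a' is in the predict set (PREDICT(N → α) = (FIRST(α) \ {ε}) ∪ (FOLLOW(N) if α ⇒* ε)).

Relevant sets:
  FIRST(T) = { 'a', 'd', 'id', 'num' }

X → T X': PREDICT = { 'a', 'd', 'id', 'num' }
  'a' is in predict set, so this production goes in M[X, 'a']

M[X, 'a'] = X → T X'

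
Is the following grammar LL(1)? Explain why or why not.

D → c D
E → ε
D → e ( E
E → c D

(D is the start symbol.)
A grammar is LL(1) if for each non-terminal N with multiple productions, the predict sets of those productions are pairwise disjoint, where PREDICT(N → α) = (FIRST(α) \ {ε}) ∪ (FOLLOW(N) if α ⇒* ε).

Relevant sets:
  FOLLOW(E) = { $ }

For D:
  PREDICT(D → c D) = { 'c' }
  PREDICT(D → e '(' E) = { 'e' }
For E:
  PREDICT(E → ε) = { $ }
  PREDICT(E → c D) = { 'c' }

All predict sets are disjoint. The grammar IS LL(1).

Answer: Yes, the grammar is LL(1).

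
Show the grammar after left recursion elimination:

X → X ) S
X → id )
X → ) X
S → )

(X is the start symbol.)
X → id ) X'
X → ) X X'
X' → ) S X'
X' → ε
S → )

X is directly left-recursive. The standard transformation for
  A → A α₁ | ... | A α_m | β₁ | ... | β_n
is
  A  → β₁ A' | ... | β_n A'
  A' → α₁ A' | ... | α_m A' | ε

X → id ) becomes X → id ) X'
X → ) X becomes X → ) X X'
X → X ) S becomes X' → ) S X'
Add X' → ε

Productions for other non-terminals are unchanged:
  S → )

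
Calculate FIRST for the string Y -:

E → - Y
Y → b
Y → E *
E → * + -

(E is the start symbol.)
{ '*', '-', 'b' }

FIRST sets of the non-terminals involved (from the grammar, by fixed-point iteration):
  FIRST(Y) = { '*', '-', 'b' }

To compute FIRST(Y -), process the symbols left to right:
Symbol Y is a non-terminal. Add FIRST(Y) \ {ε} = { '*', '-', 'b' }
Y is not nullable (ε ∉ FIRST(Y)), so stop here.
FIRST(Y -) = { '*', '-', 'b' }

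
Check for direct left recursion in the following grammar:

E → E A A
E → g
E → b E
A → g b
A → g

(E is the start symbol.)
E → E A A: LEFT RECURSIVE (starts with E)
E → g: starts with g
E → b E: starts with b
A → g b: starts with g
A → g: starts with g

The grammar has direct left recursion on: E.

Answer: Yes, E is left-recursive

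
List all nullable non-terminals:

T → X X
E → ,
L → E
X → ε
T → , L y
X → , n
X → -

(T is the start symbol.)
A non-terminal is nullable if it can derive ε (the empty string): either it has an ε-production, or it has a production whose right-hand side consists entirely of nullable non-terminals.

ε-productions: X → ε
So X is immediately nullable.
T → X X: every symbol on the right is nullable, so T is nullable too.
No further non-terminal can be added: every production for the remaining non-terminals contains a terminal or a non-nullable non-terminal.
Nullable = { 'T', 'X' }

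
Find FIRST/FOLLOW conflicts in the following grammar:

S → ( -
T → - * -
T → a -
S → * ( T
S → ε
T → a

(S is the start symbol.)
No FIRST/FOLLOW conflicts.

A FIRST/FOLLOW conflict occurs when a non-terminal N has a nullable alternative N → β (β ⇒* ε) and another alternative N → α with FIRST(α) ∩ FOLLOW(N) ≠ ∅: on such a lookahead the parser cannot decide between expanding α and letting N vanish via β.

Nullable non-terminals: S.

S: nullable alternative(s) S → ε; FOLLOW(S) = { $ }
  S → ( -: FIRST \ {ε} = { '(' } — disjoint from FOLLOW(S)
  S → * ( T: FIRST \ {ε} = { '*' } — disjoint from FOLLOW(S)
  S → ε: FIRST \ {ε} = { } — this is the only nullable alternative, skip

T has no nullable alternative, so no FIRST/FOLLOW check is needed there.

No FIRST/FOLLOW conflicts found.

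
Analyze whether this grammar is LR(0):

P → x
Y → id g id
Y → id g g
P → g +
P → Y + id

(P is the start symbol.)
Augment with P' → P and build the canonical LR(0) collection (I0 = CLOSURE({[P' → . P]}), then GOTO on every symbol after a dot until no new states appear). It has 12 states:
  I0: { [P → . Y + id], [P → . g +], [P → . x], [P' → . P], [Y → . id g g], [Y → . id g id] }  — shift
  I1: { [P' → P .] }  — accept
  I2: { [P → Y . + id] }  — shift
  I3: { [P → g . +] }  — shift
  I4: { [Y → id . g g], [Y → id . g id] }  — shift
  I5: { [P → x .] }  — reduce
  I6: { [Y → id g . g], [Y → id g . id] }  — shift
  I7: { [Y → id g g .] }  — reduce
  I8: { [Y → id g id .] }  — reduce
  I9: { [P → g + .] }  — reduce
  I10: { [P → Y + . id] }  — shift
  I11: { [P → Y + id .] }  — reduce

Every state is either a pure shift/goto state or contains exactly one complete item and nothing to shift — no conflicts. The grammar is LR(0).

Answer: Yes, the grammar is LR(0)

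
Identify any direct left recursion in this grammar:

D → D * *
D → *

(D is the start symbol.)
Yes, D is left-recursive

D → D * *: LEFT RECURSIVE (starts with D)
D → *: starts with '*'

The grammar has direct left recursion on: D.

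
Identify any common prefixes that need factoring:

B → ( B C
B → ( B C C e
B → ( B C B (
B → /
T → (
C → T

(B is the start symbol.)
Left-factoring is needed when two productions for the same non-terminal
share a common prefix on the right-hand side.

Productions for B:
  B → ( B C
  B → ( B C C e
  B → ( B C B (
  B → /

Found common prefix '( B C' in productions for B

Answer: Yes, B has productions with common prefix '( B C'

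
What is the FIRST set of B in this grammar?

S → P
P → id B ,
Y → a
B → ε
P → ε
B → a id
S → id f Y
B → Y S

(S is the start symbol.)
{ 'a', ε }

FIRST sets of the other non-terminals involved (by the same procedure, iterated to a fixed point):
  FIRST(Y) = { 'a' }

From B → ε:
  - ε-production, so ε ∈ FIRST(B)
From B → a id:
  - a is a terminal: add 'a' and stop
From B → Y S:
  - Y is a non-terminal: add FIRST(Y) \ {ε} = { 'a' }
    Y is not nullable, so stop

Collecting: FIRST(B) = { 'a', ε }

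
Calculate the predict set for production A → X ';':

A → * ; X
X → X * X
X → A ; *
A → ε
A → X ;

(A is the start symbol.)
PREDICT(A → X ';') = (FIRST(RHS) \ {ε}) ∪ (FOLLOW(A) if ε ∈ FIRST(RHS), i.e. RHS ⇒* ε)
FIRST(X) = { '*', ';' }
FIRST(X ';') = { '*', ';' }
ε ∉ FIRST(X ';'), so FOLLOW(A) is not added.
PREDICT(A → X ';') = { '*', ';' }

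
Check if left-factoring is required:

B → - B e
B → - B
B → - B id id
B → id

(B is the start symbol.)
Left-factoring is needed when two productions for the same non-terminal
share a common prefix on the right-hand side.

Productions for B:
  B → - B e
  B → - B
  B → - B id id
  B → id

Found common prefix '- B' in productions for B

Answer: Yes, B has productions with common prefix '- B'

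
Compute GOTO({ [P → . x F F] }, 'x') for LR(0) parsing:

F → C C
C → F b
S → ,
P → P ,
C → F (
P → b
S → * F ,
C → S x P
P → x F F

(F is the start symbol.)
{ [C → . F (], [C → . F b], [C → . S x P], [F → . C C], [P → x . F F], [S → . * F ,], [S → . ,] }

GOTO(I, 'x') = CLOSURE({ [A → αX.β] : [A → α.Xβ] ∈ I, X = 'x' })

Items with dot before 'x', with the dot advanced:
  [P → . x F F] → [P → x . F F]
Closure of the advanced items:
  [P → x . F F] has the dot before F: add [F → . C C]
  [F → . C C] has the dot before C: add [C → . F b], [C → . F (], [C → . S x P]
  [C → . S x P] has the dot before S: add [S → . ,], [S → . * F ,]

GOTO = { [C → . F (], [C → . F b], [C → . S x P], [F → . C C], [P → x . F F], [S → . * F ,], [S → . ,] }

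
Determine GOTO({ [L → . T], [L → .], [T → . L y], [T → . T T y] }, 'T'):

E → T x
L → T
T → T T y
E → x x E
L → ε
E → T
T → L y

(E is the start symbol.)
GOTO(I, 'T') = CLOSURE({ [A → αX.β] : [A → α.Xβ] ∈ I, X = 'T' })

Items with dot before 'T', with the dot advanced:
  [L → . T] → [L → T .]
  [T → . T T y] → [T → T . T y]
Closure of the advanced items:
  [T → T . T y] has the dot before T: add [T → . T T y], [T → . L y]
  [T → . L y] has the dot before L: add [L → . T], [L → .]

GOTO = { [L → . T], [L → .], [L → T .], [T → . L y], [T → . T T y], [T → T . T y] }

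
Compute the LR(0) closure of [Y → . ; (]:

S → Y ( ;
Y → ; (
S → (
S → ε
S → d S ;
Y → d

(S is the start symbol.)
{ [Y → . ; (] }

To compute CLOSURE, for each item [A → α.Bβ] where B is a non-terminal, add [B → .γ] for all productions B → γ; repeat for the newly added items until nothing changes.

Start with: [Y → . ; (]
The dot precedes the terminal ';', so nothing is added.

CLOSURE = { [Y → . ; (] }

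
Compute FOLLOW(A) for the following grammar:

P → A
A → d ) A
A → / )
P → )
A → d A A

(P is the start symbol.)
In P → A: A is at the end, add FOLLOW(P)
In A → d ) A: A is at the end; this adds FOLLOW(A) to itself — nothing new
In A → d A A: A is followed by A, add FIRST(A) \ {ε} = { '/', 'd' }
In A → d A A: A is at the end; this adds FOLLOW(A) to itself — nothing new

The FOLLOW sets referred to above (computed the same way, to a fixed point):
  FOLLOW(P) = { $ }

Taking the union: FOLLOW(A) = { $, '/', 'd' }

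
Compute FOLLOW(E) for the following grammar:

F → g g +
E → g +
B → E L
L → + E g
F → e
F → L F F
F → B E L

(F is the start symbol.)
To compute FOLLOW(E), find every occurrence of E on a right-hand side N → α E β: add FIRST(β) \ {ε}, and if β is empty or nullable also add FOLLOW(N). Iterate to a fixed point.

In B → E L: E is followed by L, add FIRST(L) \ {ε} = { '+' }
In L → + E g: E is followed by g, add FIRST(g) \ {ε} = { 'g' }
In F → B E L: E is followed by L, add FIRST(L) \ {ε} = { '+' }

Taking the union: FOLLOW(E) = { '+', 'g' }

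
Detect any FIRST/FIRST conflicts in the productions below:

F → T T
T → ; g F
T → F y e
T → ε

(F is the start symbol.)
A FIRST/FIRST conflict occurs when two productions N → α and N → β for the same non-terminal have FIRST(α) ∩ FIRST(β) ≠ ∅ (with ε ∈ FIRST of a nullable right-hand side, so two nullable alternatives also conflict).

FIRST sets of the non-terminals at (or reachable through a nullable prefix from) the front of some alternative:
  FIRST(F) = { ';', 'y', ε }

Productions for T:
  T → ; g F: FIRST = { ';' }
  T → F y e: FIRST = { ';', 'y' }
  T → ε: FIRST = { ε }
F has only one production, so no FIRST/FIRST conflict is possible there.

Conflict for T: T → ; g F and T → F y e
  Overlap: { ';' }

Answer: Yes. T → ';' g F / T → F y e on { ';' }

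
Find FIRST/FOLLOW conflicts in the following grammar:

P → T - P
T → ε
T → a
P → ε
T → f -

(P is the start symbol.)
A FIRST/FOLLOW conflict occurs when a non-terminal N has a nullable alternative N → β (β ⇒* ε) and another alternative N → α with FIRST(α) ∩ FOLLOW(N) ≠ ∅: on such a lookahead the parser cannot decide between expanding α and letting N vanish via β.

Nullable non-terminals: P, T.
FIRST sets used below: FIRST(T) = { 'a', 'f', ε }

P: nullable alternative(s) P → ε; FOLLOW(P) = { $ }
  P → T - P: FIRST \ {ε} = { '-', 'a', 'f' } — disjoint from FOLLOW(P)
  P → ε: FIRST \ {ε} = { } — this is the only nullable alternative, skip

T: nullable alternative(s) T → ε; FOLLOW(T) = { '-' }
  T → ε: FIRST \ {ε} = { } — this is the only nullable alternative, skip
  T → a: FIRST \ {ε} = { 'a' } — disjoint from FOLLOW(T)
  T → f -: FIRST \ {ε} = { 'f' } — disjoint from FOLLOW(T)

No FIRST/FOLLOW conflicts found.

Answer: No FIRST/FOLLOW conflicts.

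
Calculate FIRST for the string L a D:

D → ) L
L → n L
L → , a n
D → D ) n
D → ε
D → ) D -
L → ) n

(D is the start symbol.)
{ ')', ',', 'n' }

FIRST sets of the non-terminals involved (from the grammar, by fixed-point iteration):
  FIRST(L) = { ')', ',', 'n' }

To compute FIRST(L a D), process the symbols left to right:
Symbol L is a non-terminal. Add FIRST(L) \ {ε} = { ')', ',', 'n' }
L is not nullable (ε ∉ FIRST(L)), so stop here.
FIRST(L a D) = { ')', ',', 'n' }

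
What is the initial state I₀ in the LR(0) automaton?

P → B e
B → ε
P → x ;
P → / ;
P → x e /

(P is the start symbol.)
{ [B → .], [P → . / ;], [P → . B e], [P → . x ;], [P → . x e /], [P' → . P] }

First, augment the grammar with P' → P
I₀ = CLOSURE({ [P' → . P] }):
  [P' → . P] has the dot before P: add [P → . B e], [P → . x ;], [P → . / ;], [P → . x e /]
  [P → . B e] has the dot before B: add [B → .]
No further items can be added.

I₀ = { [B → .], [P → . / ;], [P → . B e], [P → . x ;], [P → . x e /], [P' → . P] }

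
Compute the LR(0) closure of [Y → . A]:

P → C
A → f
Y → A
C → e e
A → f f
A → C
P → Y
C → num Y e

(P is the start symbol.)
Start with: [Y → . A]
  [Y → . A] has the dot before A: add [A → . f], [A → . f f], [A → . C]
  [A → . C] has the dot before C: add [C → . e e], [C → . num Y e]
No further items can be added.

CLOSURE = { [A → . C], [A → . f f], [A → . f], [C → . e e], [C → . num Y e], [Y → . A] }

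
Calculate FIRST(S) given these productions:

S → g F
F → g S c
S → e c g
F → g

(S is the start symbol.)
{ 'e', 'g' }

To compute FIRST(S), examine every production with S on the left-hand side, reading each right-hand side left to right until a non-nullable symbol is reached.

From S → g F:
  - g is a terminal: add 'g' and stop
From S → e c g:
  - e is a terminal: add 'e' and stop

Collecting: FIRST(S) = { 'e', 'g' }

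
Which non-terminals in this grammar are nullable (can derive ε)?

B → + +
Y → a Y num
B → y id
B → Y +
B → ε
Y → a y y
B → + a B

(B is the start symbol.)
ε-productions: B → ε
So B is immediately nullable.
No further non-terminal can be added: every production for the remaining non-terminals contains a terminal or a non-nullable non-terminal.
Nullable = { 'B' }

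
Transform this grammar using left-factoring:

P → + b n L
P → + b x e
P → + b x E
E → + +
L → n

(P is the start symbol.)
P → + b P'
P' → n L
P' → x P''
P'' → e
P'' → E
E → + +
L → n

Left-factoring transforms A → αβ₁ | αβ₂ into A → αA' and A' → β₁ | β₂
(α is the longest common prefix among the alternatives). Repeat until
no nonterminal has two alternatives with a common prefix.

Round 1: P has alternatives sharing prefix '+ b'. Introduce P': P → + b P'
  Add: P' → n L
  Add: P' → x e
  Add: P' → x E

Round 2: P' has alternatives sharing prefix 'x'. Introduce P'': P' → x P''
  Add: P'' → e
  Add: P'' → E

No remaining common prefixes — done.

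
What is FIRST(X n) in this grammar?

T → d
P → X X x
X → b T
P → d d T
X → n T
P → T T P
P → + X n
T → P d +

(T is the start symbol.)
{ 'b', 'n' }

FIRST sets of the non-terminals involved (from the grammar, by fixed-point iteration):
  FIRST(X) = { 'b', 'n' }

To compute FIRST(X n), process the symbols left to right:
Symbol X is a non-terminal. Add FIRST(X) \ {ε} = { 'b', 'n' }
X is not nullable (ε ∉ FIRST(X)), so stop here.
FIRST(X n) = { 'b', 'n' }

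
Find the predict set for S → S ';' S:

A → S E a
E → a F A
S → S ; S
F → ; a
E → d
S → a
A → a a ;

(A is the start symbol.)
{ 'a' }

PREDICT(S → S ';' S) = (FIRST(RHS) \ {ε}) ∪ (FOLLOW(S) if ε ∈ FIRST(RHS), i.e. RHS ⇒* ε)
FIRST(S) = { 'a' }
FIRST(S ';' S) = { 'a' }
ε ∉ FIRST(S ';' S), so FOLLOW(S) is not added.
PREDICT(S → S ';' S) = { 'a' }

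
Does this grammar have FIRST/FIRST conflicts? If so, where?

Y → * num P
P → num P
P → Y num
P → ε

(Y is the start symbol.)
FIRST sets of the non-terminals at (or reachable through a nullable prefix from) the front of some alternative:
  FIRST(Y) = { '*' }

Productions for P:
  P → num P: FIRST = { 'num' }
  P → Y num: FIRST = { '*' }
  P → ε: FIRST = { ε }
Y has only one production, so no FIRST/FIRST conflict is possible there.

All alternatives of each non-terminal have pairwise disjoint FIRST sets.

Answer: No FIRST/FIRST conflicts.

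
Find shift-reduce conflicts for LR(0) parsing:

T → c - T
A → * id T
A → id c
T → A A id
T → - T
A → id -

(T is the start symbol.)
No shift-reduce conflicts

Augment with T' → T and build the canonical LR(0) collection (I0 = CLOSURE({[T' → . T]}), then GOTO on every symbol after a dot until no new states appear). It has 16 states:
  I0: { [A → . * id T], [A → . id -], [A → . id c], [T → . - T], [T → . A A id], [T → . c - T], [T' → . T] }  — shift
  I1: { [A → * . id T] }  — shift
  I2: { [A → . * id T], [A → . id -], [A → . id c], [T → - . T], [T → . - T], [T → . A A id], [T → . c - T] }  — shift
  I3: { [A → . * id T], [A → . id -], [A → . id c], [T → A . A id] }  — shift
  I4: { [T' → T .] }  — accept
  I5: { [T → c . - T] }  — shift
  I6: { [A → id . -], [A → id . c] }  — shift
  I7: { [A → id - .] }  — reduce
  I8: { [A → id c .] }  — reduce
  I9: { [A → . * id T], [A → . id -], [A → . id c], [T → . - T], [T → . A A id], [T → . c - T], [T → c - . T] }  — shift
  I10: { [T → c - T .] }  — reduce
  I11: { [T → A A . id] }  — shift
  I12: { [T → A A id .] }  — reduce
  I13: { [T → - T .] }  — reduce
  I14: { [A → * id . T], [A → . * id T], [A → . id -], [A → . id c], [T → . - T], [T → . A A id], [T → . c - T] }  — shift
  I15: { [A → * id T .] }  — reduce

No state contains both a complete item and a shift item.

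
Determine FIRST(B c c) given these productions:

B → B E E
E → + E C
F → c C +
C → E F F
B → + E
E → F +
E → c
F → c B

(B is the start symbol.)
{ '+' }

FIRST sets of the non-terminals involved (from the grammar, by fixed-point iteration):
  FIRST(B) = { '+' }

To compute FIRST(B c c), process the symbols left to right:
Symbol B is a non-terminal. Add FIRST(B) \ {ε} = { '+' }
B is not nullable (ε ∉ FIRST(B)), so stop here.
FIRST(B c c) = { '+' }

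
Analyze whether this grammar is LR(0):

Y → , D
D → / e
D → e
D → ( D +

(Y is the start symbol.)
Augment with Y' → Y and build the canonical LR(0) collection (I0 = CLOSURE({[Y' → . Y]}), then GOTO on every symbol after a dot until no new states appear). It has 10 states:
  I0: { [Y → . , D], [Y' → . Y] }  — shift
  I1: { [D → . ( D +], [D → . / e], [D → . e], [Y → , . D] }  — shift
  I2: { [Y' → Y .] }  — accept
  I3: { [D → ( . D +], [D → . ( D +], [D → . / e], [D → . e] }  — shift
  I4: { [D → / . e] }  — shift
  I5: { [Y → , D .] }  — reduce
  I6: { [D → e .] }  — reduce
  I7: { [D → / e .] }  — reduce
  I8: { [D → ( D . +] }  — shift
  I9: { [D → ( D + .] }  — reduce

Every state is either a pure shift/goto state or contains exactly one complete item and nothing to shift — no conflicts. The grammar is LR(0).

Answer: Yes, the grammar is LR(0)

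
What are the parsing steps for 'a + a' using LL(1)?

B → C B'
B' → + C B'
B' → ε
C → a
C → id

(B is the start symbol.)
LL(1) parsing maintains a stack (initially the start symbol over $) and the input. At each step: if the stack top is a terminal, match it against the current input token; if it is a non-terminal N, replace it with the RHS of M[N, lookahead] (the unique production whose predict set contains the lookahead).

Stack is shown with the top on the left.

Stack     Input    Action
-------------------------
B $       a + a $  output B → C B'
C B' $    a + a $  output C → a
a B' $    a + a $  match 'a'
B' $      + a $    output B' → + C B'
+ C B' $  + a $    match '+'
C B' $    a $      output C → a
a B' $    a $      match 'a'
B' $      $        output B' → ε
$         $        accept

The string is accepted.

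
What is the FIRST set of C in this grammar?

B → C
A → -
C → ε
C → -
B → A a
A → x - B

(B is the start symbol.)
From C → ε:
  - ε-production, so ε ∈ FIRST(C)
From C → -:
  - '-' is a terminal: add '-' and stop

Collecting: FIRST(C) = { '-', ε }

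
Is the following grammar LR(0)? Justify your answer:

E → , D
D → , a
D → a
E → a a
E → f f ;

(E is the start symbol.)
Augment with E' → E and build the canonical LR(0) collection (I0 = CLOSURE({[E' → . E]}), then GOTO on every symbol after a dot until no new states appear). It has 12 states:
  I0: { [E → . , D], [E → . a a], [E → . f f ;], [E' → . E] }  — shift
  I1: { [D → . , a], [D → . a], [E → , . D] }  — shift
  I2: { [E' → E .] }  — accept
  I3: { [E → a . a] }  — shift
  I4: { [E → f . f ;] }  — shift
  I5: { [E → f f . ;] }  — shift
  I6: { [E → f f ; .] }  — reduce
  I7: { [E → a a .] }  — reduce
  I8: { [D → , . a] }  — shift
  I9: { [E → , D .] }  — reduce
  I10: { [D → a .] }  — reduce
  I11: { [D → , a .] }  — reduce

Every state is either a pure shift/goto state or contains exactly one complete item and nothing to shift — no conflicts. The grammar is LR(0).

Answer: Yes, the grammar is LR(0)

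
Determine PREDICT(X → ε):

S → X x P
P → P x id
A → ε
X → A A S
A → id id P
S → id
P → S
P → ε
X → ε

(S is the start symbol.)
{ 'x' }

PREDICT(X → ε) = (FIRST(RHS) \ {ε}) ∪ (FOLLOW(X) if ε ∈ FIRST(RHS), i.e. RHS ⇒* ε)
The right-hand side is ε (FIRST(ε) = { ε }), so the predict set is FOLLOW(X) = { 'x' }
PREDICT(X → ε) = { 'x' }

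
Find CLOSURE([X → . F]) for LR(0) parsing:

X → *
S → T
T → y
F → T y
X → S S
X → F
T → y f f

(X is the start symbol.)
To compute CLOSURE, for each item [A → α.Bβ] where B is a non-terminal, add [B → .γ] for all productions B → γ; repeat for the newly added items until nothing changes.

Start with: [X → . F]
  [X → . F] has the dot before F: add [F → . T y]
  [F → . T y] has the dot before T: add [T → . y], [T → . y f f]
No further items can be added.

CLOSURE = { [F → . T y], [T → . y f f], [T → . y], [X → . F] }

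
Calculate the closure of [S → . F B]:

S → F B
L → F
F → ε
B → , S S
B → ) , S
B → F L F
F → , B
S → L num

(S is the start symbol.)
{ [F → . , B], [F → .], [S → . F B] }

Start with: [S → . F B]
  [S → . F B] has the dot before F: add [F → .], [F → . , B]
No further items can be added.

CLOSURE = { [F → . , B], [F → .], [S → . F B] }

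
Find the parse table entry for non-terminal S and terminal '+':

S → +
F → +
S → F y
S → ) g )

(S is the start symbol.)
To find M[S, '+'], we find productions for S where '+' is in the predict set (PREDICT(N → α) = (FIRST(α) \ {ε}) ∪ (FOLLOW(N) if α ⇒* ε)).

Relevant sets:
  FIRST(F) = { '+' }

S → +: PREDICT = { '+' }
  '+' is in predict set, so this production goes in M[S, '+']
S → F y: PREDICT = { '+' }
  '+' is in predict set, so this production goes in M[S, '+']
S → ) g ): PREDICT = { ')' }

M[S, '+'] = S → +, S → F y  (a multiply-defined cell — the grammar is not LL(1))

Answer: S → +, S → F y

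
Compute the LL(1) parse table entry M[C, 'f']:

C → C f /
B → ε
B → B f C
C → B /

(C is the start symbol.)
To find M[C, 'f'], we find productions for C where 'f' is in the predict set (PREDICT(N → α) = (FIRST(α) \ {ε}) ∪ (FOLLOW(N) if α ⇒* ε)).

Relevant sets:
  FIRST(C) = { '/', 'f' }
  FIRST(B) = { 'f', ε }

C → C f /: PREDICT = { '/', 'f' }
  'f' is in predict set, so this production goes in M[C, 'f']
C → B /: PREDICT = { '/', 'f' }
  'f' is in predict set, so this production goes in M[C, 'f']

M[C, 'f'] = C → C f /, C → B /  (a multiply-defined cell — the grammar is not LL(1))

Answer: C → C f /, C → B /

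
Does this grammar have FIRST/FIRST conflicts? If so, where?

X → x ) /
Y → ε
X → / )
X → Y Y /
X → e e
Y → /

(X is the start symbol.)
FIRST sets of the non-terminals at (or reachable through a nullable prefix from) the front of some alternative:
  FIRST(Y) = { '/', ε }

Productions for X:
  X → x ) /: FIRST = { 'x' }
  X → / ): FIRST = { '/' }
  X → Y Y /: FIRST = { '/' }
  X → e e: FIRST = { 'e' }
Productions for Y:
  Y → ε: FIRST = { ε }
  Y → /: FIRST = { '/' }

Conflict for X: X → / ) and X → Y Y /
  Overlap: { '/' }

Answer: Yes. X → '/' ')' / X → Y Y '/' on { '/' }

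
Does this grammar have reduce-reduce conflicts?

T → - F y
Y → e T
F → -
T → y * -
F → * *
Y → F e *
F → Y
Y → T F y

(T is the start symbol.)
No reduce-reduce conflicts

A reduce-reduce conflict occurs when an LR(0) state has two complete items [A → α .] and [B → β .] — both call for a reduction, and with no lookahead the parser cannot choose between them.

Augment with T' → T and build the canonical LR(0) collection (I0 = CLOSURE({[T' → . T]}), then GOTO on every symbol after a dot until no new states appear). It has 19 states:
  I0: { [T → . - F y], [T → . y * -], [T' → . T] }  — shift
  I1: { [F → . * *], [F → . -], [F → . Y], [T → - . F y], [T → . - F y], [T → . y * -], [Y → . F e *], [Y → . T F y], [Y → . e T] }  — shift
  I2: { [T' → T .] }  — accept
  I3: { [T → y . * -] }  — shift
  I4: { [T → y * . -] }  — shift
  I5: { [T → y * - .] }  — reduce
  I6: { [F → * . *] }  — shift
  I7: { [F → - .], [F → . * *], [F → . -], [F → . Y], [T → - . F y], [T → . - F y], [T → . y * -], [Y → . F e *], [Y → . T F y], [Y → . e T] }  — shift, reduce
  I8: { [T → - F . y], [Y → F . e *] }  — shift
  I9: { [F → . * *], [F → . -], [F → . Y], [T → . - F y], [T → . y * -], [Y → . F e *], [Y → . T F y], [Y → . e T], [Y → T . F y] }  — shift
  I10: { [F → Y .] }  — reduce
  I11: { [T → . - F y], [T → . y * -], [Y → e . T] }  — shift
  I12: { [Y → e T .] }  — reduce
  I13: { [Y → F . e *], [Y → T F . y] }  — shift
  I14: { [Y → F e . *] }  — shift
  I15: { [Y → T F y .] }  — reduce
  I16: { [Y → F e * .] }  — reduce
  I17: { [T → - F y .] }  — reduce
  I18: { [F → * * .] }  — reduce

No state contains more than one complete item.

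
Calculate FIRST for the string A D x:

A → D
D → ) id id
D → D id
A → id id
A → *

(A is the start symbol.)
{ ')', '*', 'id' }

FIRST sets of the non-terminals involved (from the grammar, by fixed-point iteration):
  FIRST(A) = { ')', '*', 'id' }

To compute FIRST(A D x), process the symbols left to right:
Symbol A is a non-terminal. Add FIRST(A) \ {ε} = { ')', '*', 'id' }
A is not nullable (ε ∉ FIRST(A)), so stop here.
FIRST(A D x) = { ')', '*', 'id' }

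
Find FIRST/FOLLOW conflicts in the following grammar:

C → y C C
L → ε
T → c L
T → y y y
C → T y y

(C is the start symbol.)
No FIRST/FOLLOW conflicts.

A FIRST/FOLLOW conflict occurs when a non-terminal N has a nullable alternative N → β (β ⇒* ε) and another alternative N → α with FIRST(α) ∩ FOLLOW(N) ≠ ∅: on such a lookahead the parser cannot decide between expanding α and letting N vanish via β.

Nullable non-terminals: L.
L has a nullable alternative but only one production, so nothing to check.

C, T have no nullable alternative, so no FIRST/FOLLOW check is needed there.

No FIRST/FOLLOW conflicts found.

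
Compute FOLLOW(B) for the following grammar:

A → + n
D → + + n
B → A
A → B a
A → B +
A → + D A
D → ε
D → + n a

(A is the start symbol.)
{ '+', 'a' }

In A → B a: B is followed by a, add FIRST(a) \ {ε} = { 'a' }
In A → B +: B is followed by '+', add FIRST('+') \ {ε} = { '+' }

Taking the union: FOLLOW(B) = { '+', 'a' }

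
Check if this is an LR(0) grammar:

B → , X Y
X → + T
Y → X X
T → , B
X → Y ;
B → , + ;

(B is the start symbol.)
No. Shift-reduce conflict between [Y → X X .] and [X → . + T]

A grammar is LR(0) if no state in the canonical LR(0) collection has:
  - both a shift item (dot before a terminal) and a complete item (shift-reduce conflict), or
  - two or more complete items (reduce-reduce conflict; the accept item [B' → B .] counts as a complete item here).

Augment with B' → B and build the canonical LR(0) collection (I0 = CLOSURE({[B' → . B]}), then GOTO on every symbol after a dot until no new states appear). It has 14 states:
  I0: { [B → . , + ;], [B → . , X Y], [B' → . B] }  — shift
  I1: { [B → , . + ;], [B → , . X Y], [X → . + T], [X → . Y ;], [Y → . X X] }  — shift
  I2: { [B' → B .] }  — accept
  I3: { [B → , + . ;], [T → . , B], [X → + . T] }  — shift
  I4: { [B → , X . Y], [X → . + T], [X → . Y ;], [Y → . X X], [Y → X . X] }  — shift
  I5: { [X → Y . ;] }  — shift
  I6: { [X → Y ; .] }  — reduce
  I7: { [T → . , B], [X → + . T] }  — shift
  I8: { [X → . + T], [X → . Y ;], [Y → . X X], [Y → X . X], [Y → X X .] }  — shift, reduce
  I9: { [B → , X Y .], [X → Y . ;] }  — shift, reduce
  I10: { [B → . , + ;], [B → . , X Y], [T → , . B] }  — shift
  I11: { [X → + T .] }  — reduce
  I12: { [T → , B .] }  — reduce
  I13: { [B → , + ; .] }  — reduce

Conflict in state I8:
  Shift-reduce conflict between [Y → X X .] and [X → . + T]
So the grammar is NOT LR(0).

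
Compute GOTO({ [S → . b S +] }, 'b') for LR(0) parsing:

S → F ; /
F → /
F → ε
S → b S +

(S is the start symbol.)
{ [F → . /], [F → .], [S → . F ; /], [S → . b S +], [S → b . S +] }

GOTO(I, 'b') = CLOSURE({ [A → αX.β] : [A → α.Xβ] ∈ I, X = 'b' })

Items with dot before 'b', with the dot advanced:
  [S → . b S +] → [S → b . S +]
Closure of the advanced items:
  [S → b . S +] has the dot before S: add [S → . F ; /], [S → . b S +]
  [S → . F ; /] has the dot before F: add [F → . /], [F → .]

GOTO = { [F → . /], [F → .], [S → . F ; /], [S → . b S +], [S → b . S +] }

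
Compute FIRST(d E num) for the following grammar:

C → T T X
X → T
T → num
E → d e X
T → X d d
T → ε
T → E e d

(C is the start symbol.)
{ 'd' }

To compute FIRST(d E num), process the symbols left to right:
Symbol d is a terminal. Add 'd' and stop.
FIRST(d E num) = { 'd' }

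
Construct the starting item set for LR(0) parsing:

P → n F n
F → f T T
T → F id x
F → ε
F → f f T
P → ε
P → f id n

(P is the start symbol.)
{ [P → . f id n], [P → . n F n], [P → .], [P' → . P] }

First, augment the grammar with P' → P
I₀ = CLOSURE({ [P' → . P] }):
  [P' → . P] has the dot before P: add [P → . n F n], [P → .], [P → . f id n]
No further items can be added.

I₀ = { [P → . f id n], [P → . n F n], [P → .], [P' → . P] }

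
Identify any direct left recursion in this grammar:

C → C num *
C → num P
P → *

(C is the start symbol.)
Yes, C is left-recursive

Direct left recursion occurs when N → N α for some non-terminal N (the right-hand side begins with the left-hand side itself).

C → C num *: LEFT RECURSIVE (starts with C)
C → num P: starts with num
P → *: starts with '*'

The grammar has direct left recursion on: C.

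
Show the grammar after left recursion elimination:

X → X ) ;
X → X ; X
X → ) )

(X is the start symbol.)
X → ) ) X'
X' → ) ; X'
X' → ; X X'
X' → ε

X is directly left-recursive. The standard transformation for
  A → A α₁ | ... | A α_m | β₁ | ... | β_n
is
  A  → β₁ A' | ... | β_n A'
  A' → α₁ A' | ... | α_m A' | ε

X → ) ) becomes X → ) ) X'
X → X ) ; becomes X' → ) ; X'
X → X ; X becomes X' → ; X X'
Add X' → ε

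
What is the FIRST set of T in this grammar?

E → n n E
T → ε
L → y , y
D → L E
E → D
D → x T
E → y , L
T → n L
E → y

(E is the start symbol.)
{ 'n', ε }

From T → ε:
  - ε-production, so ε ∈ FIRST(T)
From T → n L:
  - n is a terminal: add 'n' and stop

Collecting: FIRST(T) = { 'n', ε }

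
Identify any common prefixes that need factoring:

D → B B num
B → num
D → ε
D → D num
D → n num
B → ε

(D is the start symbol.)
Left-factoring is needed when two productions for the same non-terminal
share a common prefix on the right-hand side.

Productions for D:
  D → B B num
  D → ε
  D → D num
  D → n num
Productions for B:
  B → num
  B → ε

No common prefixes found.

Answer: No, left-factoring is not needed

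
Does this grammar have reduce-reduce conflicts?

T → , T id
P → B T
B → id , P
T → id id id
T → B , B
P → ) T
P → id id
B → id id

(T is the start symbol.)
Yes — I12: [B → id id .] vs [P → id id .]

Augment with T' → T and build the canonical LR(0) collection (I0 = CLOSURE({[T' → . T]}), then GOTO on every symbol after a dot until no new states appear). It has 21 states:
  I0: { [B → . id , P], [B → . id id], [T → . , T id], [T → . B , B], [T → . id id id], [T' → . T] }  — shift
  I1: { [B → . id , P], [B → . id id], [T → , . T id], [T → . , T id], [T → . B , B], [T → . id id id] }  — shift
  I2: { [T → B . , B] }  — shift
  I3: { [T' → T .] }  — accept
  I4: { [B → id . , P], [B → id . id], [T → id . id id] }  — shift
  I5: { [B → . id , P], [B → . id id], [B → id , . P], [P → . ) T], [P → . B T], [P → . id id] }  — shift
  I6: { [B → id id .], [T → id id . id] }  — shift, reduce
  I7: { [T → id id id .] }  — reduce
  I8: { [B → . id , P], [B → . id id], [P → ) . T], [T → . , T id], [T → . B , B], [T → . id id id] }  — shift
  I9: { [B → . id , P], [B → . id id], [P → B . T], [T → . , T id], [T → . B , B], [T → . id id id] }  — shift
  I10: { [B → id , P .] }  — reduce
  I11: { [B → id . , P], [B → id . id], [P → id . id] }  — shift
  I12: { [B → id id .], [P → id id .] }  — 2 reduces
  I13: { [P → B T .] }  — reduce
  I14: { [P → ) T .] }  — reduce
  I15: { [B → . id , P], [B → . id id], [T → B , . B] }  — shift
  I16: { [T → B , B .] }  — reduce
  I17: { [B → id . , P], [B → id . id] }  — shift
  I18: { [B → id id .] }  — reduce
  I19: { [T → , T . id] }  — shift
  I20: { [T → , T id .] }  — reduce

I12 contains complete items [B → id id .], [P → id id .] — reduce-reduce conflict.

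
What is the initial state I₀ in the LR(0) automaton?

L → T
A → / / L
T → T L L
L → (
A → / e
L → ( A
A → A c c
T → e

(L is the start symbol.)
First, augment the grammar with L' → L
I₀ = CLOSURE({ [L' → . L] }):
  [L' → . L] has the dot before L: add [L → . T], [L → . (], [L → . ( A]
  [L → . T] has the dot before T: add [T → . T L L], [T → . e]
No further items can be added.

I₀ = { [L → . ( A], [L → . (], [L → . T], [L' → . L], [T → . T L L], [T → . e] }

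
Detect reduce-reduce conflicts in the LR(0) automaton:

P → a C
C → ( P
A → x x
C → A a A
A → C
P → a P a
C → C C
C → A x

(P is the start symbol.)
Augment with P' → P and build the canonical LR(0) collection (I0 = CLOSURE({[P' → . P]}), then GOTO on every symbol after a dot until no new states appear). It has 16 states:
  I0: { [P → . a C], [P → . a P a], [P' → . P] }  — shift
  I1: { [P' → P .] }  — accept
  I2: { [A → . C], [A → . x x], [C → . ( P], [C → . A a A], [C → . A x], [C → . C C], [P → . a C], [P → . a P a], [P → a . C], [P → a . P a] }  — shift
  I3: { [C → ( . P], [P → . a C], [P → . a P a] }  — shift
  I4: { [C → A . a A], [C → A . x] }  — shift
  I5: { [A → . C], [A → . x x], [A → C .], [C → . ( P], [C → . A a A], [C → . A x], [C → . C C], [C → C . C], [P → a C .] }  — shift, 2 reduces
  I6: { [P → a P . a] }  — shift
  I7: { [A → x . x] }  — shift
  I8: { [A → x x .] }  — reduce
  I9: { [P → a P a .] }  — reduce
  I10: { [A → . C], [A → . x x], [A → C .], [C → . ( P], [C → . A a A], [C → . A x], [C → . C C], [C → C . C], [C → C C .] }  — shift, 2 reduces
  I11: { [A → . C], [A → . x x], [C → . ( P], [C → . A a A], [C → . A x], [C → . C C], [C → A a . A] }  — shift
  I12: { [C → A x .] }  — reduce
  I13: { [C → A . a A], [C → A . x], [C → A a A .] }  — shift, reduce
  I14: { [A → . C], [A → . x x], [A → C .], [C → . ( P], [C → . A a A], [C → . A x], [C → . C C], [C → C . C] }  — shift, reduce
  I15: { [C → ( P .] }  — reduce

I5 contains complete items [A → C .], [P → a C .] — reduce-reduce conflict.
I10 contains complete items [A → C .], [C → C C .] — reduce-reduce conflict.

Answer: Yes — I5: [A → C .] vs [P → a C .]; I10: [A → C .] vs [C → C C .]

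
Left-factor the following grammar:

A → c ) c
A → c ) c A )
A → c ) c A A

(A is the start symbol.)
A → c ) c A'
A' → ε
A' → A A''
A'' → )
A'' → A

Left-factoring transforms A → αβ₁ | αβ₂ into A → αA' and A' → β₁ | β₂
(α is the longest common prefix among the alternatives). Repeat until
no nonterminal has two alternatives with a common prefix.

Round 1: A has alternatives sharing prefix 'c ) c'. Introduce A': A → c ) c A'
  Add: A' → ε
  Add: A' → A )
  Add: A' → A A

Round 2: A' has alternatives sharing prefix 'A'. Introduce A'': A' → A A''
  Add: A'' → )
  Add: A'' → A

No remaining common prefixes — done.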